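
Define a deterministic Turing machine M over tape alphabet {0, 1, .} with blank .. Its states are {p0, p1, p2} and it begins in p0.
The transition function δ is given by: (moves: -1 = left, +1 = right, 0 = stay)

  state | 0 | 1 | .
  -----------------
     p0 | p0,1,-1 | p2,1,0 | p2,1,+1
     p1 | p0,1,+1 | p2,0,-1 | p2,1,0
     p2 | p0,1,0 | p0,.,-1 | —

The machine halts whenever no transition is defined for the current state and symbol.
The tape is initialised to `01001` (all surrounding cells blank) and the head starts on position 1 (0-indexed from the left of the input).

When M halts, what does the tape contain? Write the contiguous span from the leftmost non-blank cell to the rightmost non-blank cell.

1...001

p0 | ..0[1]001   read 1 → write 1, move 0, go to p2
p2 | ..0[1]001   read 1 → write ., move -1, go to p0
p0 | ..[0].001   read 0 → write 1, move -1, go to p0
p0 | .[.]1.001   read . → write 1, move +1, go to p2
p2 | .1[1].001   read 1 → write ., move -1, go to p0
p0 | .[1]..001   read 1 → write 1, move 0, go to p2
p2 | .[1]..001   read 1 → write ., move -1, go to p0
p0 | [.]...001   read . → write 1, move +1, go to p2
p2 | 1[.]..001
The non-blank tape span at halt is 1...001.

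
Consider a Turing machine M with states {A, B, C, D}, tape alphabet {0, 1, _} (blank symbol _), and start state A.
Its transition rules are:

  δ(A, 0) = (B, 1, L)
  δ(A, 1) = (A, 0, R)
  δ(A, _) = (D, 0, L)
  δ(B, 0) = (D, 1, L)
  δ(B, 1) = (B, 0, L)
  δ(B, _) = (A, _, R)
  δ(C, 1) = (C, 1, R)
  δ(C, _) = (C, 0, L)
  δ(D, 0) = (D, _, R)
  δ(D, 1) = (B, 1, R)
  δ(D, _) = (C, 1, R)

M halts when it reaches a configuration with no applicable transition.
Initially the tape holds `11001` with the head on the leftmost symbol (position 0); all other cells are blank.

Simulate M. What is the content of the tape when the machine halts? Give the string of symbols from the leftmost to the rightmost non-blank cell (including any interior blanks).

11101

A | [1]1001   read 1 → write 0, move R, go to A
A | 0[1]001   read 1 → write 0, move R, go to A
A | 00[0]01   read 0 → write 1, move L, go to B
B | 0[0]101   read 0 → write 1, move L, go to D
D | [0]1101   read 0 → write _, move R, go to D
D | _[1]101   read 1 → write 1, move R, go to B
B | _1[1]01   read 1 → write 0, move L, go to B
B | _[1]001   read 1 → write 0, move L, go to B
B | [_]0001   read _ → write _, move R, go to A
A | _[0]001   read 0 → write 1, move L, go to B
B | [_]1001   read _ → write _, move R, go to A
A | _[1]001   read 1 → write 0, move R, go to A
A | _0[0]01   read 0 → write 1, move L, go to B
B | _[0]101   read 0 → write 1, move L, go to D
D | [_]1101   read _ → write 1, move R, go to C
C | 1[1]101   read 1 → write 1, move R, go to C
C | 11[1]01   read 1 → write 1, move R, go to C
C | 111[0]1
The non-blank tape span at halt is 11101.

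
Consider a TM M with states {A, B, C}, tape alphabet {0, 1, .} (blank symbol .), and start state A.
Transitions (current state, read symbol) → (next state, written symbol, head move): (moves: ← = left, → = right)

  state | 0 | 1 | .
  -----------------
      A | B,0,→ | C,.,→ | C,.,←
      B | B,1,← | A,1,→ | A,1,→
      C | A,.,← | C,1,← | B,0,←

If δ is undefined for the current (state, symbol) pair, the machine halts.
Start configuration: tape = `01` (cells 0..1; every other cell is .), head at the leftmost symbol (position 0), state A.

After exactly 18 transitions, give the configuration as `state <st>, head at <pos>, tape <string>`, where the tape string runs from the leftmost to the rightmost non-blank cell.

A | ...[0]1.   read 0 → write 0, move →, go to B
B | ...0[1].   read 1 → write 1, move →, go to A
A | ...01[.]   read . → write ., move ←, go to C
C | ...0[1].   read 1 → write 1, move ←, go to C
C | ...[0]1.   read 0 → write ., move ←, go to A
A | ..[.].1.   read . → write ., move ←, go to C
C | .[.]..1.   read . → write 0, move ←, go to B
B | [.]0..1.   read . → write 1, move →, go to A
A | 1[0]..1.   read 0 → write 0, move →, go to B
B | 10[.].1.   read . → write 1, move →, go to A
A | 101[.]1.   read . → write ., move ←, go to C
C | 10[1].1.   read 1 → write 1, move ←, go to C
C | 1[0]1.1.   read 0 → write ., move ←, go to A
A | [1].1.1.   read 1 → write ., move →, go to C
C | .[.]1.1.   read . → write 0, move ←, go to B
B | [.]01.1.   read . → write 1, move →, go to A
A | 1[0]1.1.   read 0 → write 0, move →, go to B
B | 10[1].1.   read 1 → write 1, move →, go to A
A | 101[.]1.
After 18 steps: state A, head at 0, tape 101.1.

state A, head at 0, tape 101.1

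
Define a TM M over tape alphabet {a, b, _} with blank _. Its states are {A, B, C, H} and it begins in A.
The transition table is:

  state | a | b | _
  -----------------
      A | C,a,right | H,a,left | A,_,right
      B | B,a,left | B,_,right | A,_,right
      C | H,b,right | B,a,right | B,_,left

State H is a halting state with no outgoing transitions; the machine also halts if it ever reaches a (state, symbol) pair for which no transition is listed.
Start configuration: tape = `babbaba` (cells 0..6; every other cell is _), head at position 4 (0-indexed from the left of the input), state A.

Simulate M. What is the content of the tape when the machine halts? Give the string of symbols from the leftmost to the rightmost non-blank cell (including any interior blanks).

bab_aba

state=A head=4 tape=babb[a]ba   (A,a)→(C,a,right)
state=C head=5 tape=babba[b]a   (C,b)→(B,a,right)
state=B head=6 tape=babbaa[a]   (B,a)→(B,a,left)
state=B head=5 tape=babba[a]a   (B,a)→(B,a,left)
state=B head=4 tape=babb[a]aa   (B,a)→(B,a,left)
state=B head=3 tape=bab[b]aaa   (B,b)→(B,_,right)
state=B head=4 tape=bab_[a]aa   (B,a)→(B,a,left)
state=B head=3 tape=bab[_]aaa   (B,_)→(A,_,right)
state=A head=4 tape=bab_[a]aa   (A,a)→(C,a,right)
state=C head=5 tape=bab_a[a]a   (C,a)→(H,b,right)
state=H head=6 tape=bab_ab[a]
The non-blank tape span at halt is bab_aba.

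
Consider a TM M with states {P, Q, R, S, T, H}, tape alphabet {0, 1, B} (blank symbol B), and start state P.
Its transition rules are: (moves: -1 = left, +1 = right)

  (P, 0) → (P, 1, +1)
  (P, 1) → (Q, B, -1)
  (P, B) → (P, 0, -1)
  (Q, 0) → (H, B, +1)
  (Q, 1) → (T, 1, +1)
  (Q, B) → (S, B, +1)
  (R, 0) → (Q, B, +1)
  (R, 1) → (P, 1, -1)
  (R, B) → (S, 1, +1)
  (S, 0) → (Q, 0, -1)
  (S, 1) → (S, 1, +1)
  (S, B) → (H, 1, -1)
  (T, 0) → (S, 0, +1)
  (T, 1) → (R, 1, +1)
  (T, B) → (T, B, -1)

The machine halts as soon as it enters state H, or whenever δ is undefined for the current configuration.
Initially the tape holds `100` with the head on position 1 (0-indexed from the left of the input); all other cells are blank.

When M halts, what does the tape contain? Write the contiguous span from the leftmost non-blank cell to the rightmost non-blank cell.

11101

P | 1[0]0BB   read 0 → write 1, move +1, go to P
P | 11[0]BB   read 0 → write 1, move +1, go to P
P | 111[B]B   read B → write 0, move -1, go to P
P | 11[1]0B   read 1 → write B, move -1, go to Q
Q | 1[1]B0B   read 1 → write 1, move +1, go to T
T | 11[B]0B   read B → write B, move -1, go to T
T | 1[1]B0B   read 1 → write 1, move +1, go to R
R | 11[B]0B   read B → write 1, move +1, go to S
S | 111[0]B   read 0 → write 0, move -1, go to Q
Q | 11[1]0B   read 1 → write 1, move +1, go to T
T | 111[0]B   read 0 → write 0, move +1, go to S
S | 1110[B]   read B → write 1, move -1, go to H
H | 111[0]1
The non-blank tape span at halt is 11101.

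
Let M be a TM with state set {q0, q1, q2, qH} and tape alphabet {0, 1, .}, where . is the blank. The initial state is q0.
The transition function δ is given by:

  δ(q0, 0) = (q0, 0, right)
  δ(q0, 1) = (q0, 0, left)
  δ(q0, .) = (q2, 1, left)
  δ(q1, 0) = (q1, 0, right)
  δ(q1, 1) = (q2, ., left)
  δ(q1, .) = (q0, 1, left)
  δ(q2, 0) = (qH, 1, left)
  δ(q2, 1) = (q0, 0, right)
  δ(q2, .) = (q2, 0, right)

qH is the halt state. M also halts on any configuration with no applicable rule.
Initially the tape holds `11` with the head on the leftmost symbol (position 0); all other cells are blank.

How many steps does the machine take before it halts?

state=q0 head=0 tape=..[1]1.   (q0,1)→(q0,0,left)
state=q0 head=-1 tape=.[.]01.   (q0,.)→(q2,1,left)
state=q2 head=-2 tape=[.]101.   (q2,.)→(q2,0,right)
state=q2 head=-1 tape=0[1]01.   (q2,1)→(q0,0,right)
state=q0 head=0 tape=00[0]1.   (q0,0)→(q0,0,right)
state=q0 head=1 tape=000[1].   (q0,1)→(q0,0,left)
state=q0 head=0 tape=00[0]0.   (q0,0)→(q0,0,right)
state=q0 head=1 tape=000[0].   (q0,0)→(q0,0,right)
state=q0 head=2 tape=0000[.]   (q0,.)→(q2,1,left)
state=q2 head=1 tape=000[0]1   (q2,0)→(qH,1,left)
state=qH head=0 tape=00[0]11
M halts after 10 transitions.

10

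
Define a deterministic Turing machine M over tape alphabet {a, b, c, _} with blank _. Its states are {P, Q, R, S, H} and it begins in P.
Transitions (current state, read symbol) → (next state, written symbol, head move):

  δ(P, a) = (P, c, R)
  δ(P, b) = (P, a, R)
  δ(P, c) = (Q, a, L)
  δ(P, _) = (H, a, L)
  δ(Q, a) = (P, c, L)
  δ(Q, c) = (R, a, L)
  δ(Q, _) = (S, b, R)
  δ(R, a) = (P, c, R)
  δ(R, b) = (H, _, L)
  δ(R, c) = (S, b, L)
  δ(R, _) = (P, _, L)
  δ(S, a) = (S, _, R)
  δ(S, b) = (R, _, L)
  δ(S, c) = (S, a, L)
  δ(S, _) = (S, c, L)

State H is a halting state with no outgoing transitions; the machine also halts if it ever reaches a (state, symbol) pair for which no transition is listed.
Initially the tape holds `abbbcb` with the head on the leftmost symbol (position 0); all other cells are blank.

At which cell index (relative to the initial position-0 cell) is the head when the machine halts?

5

P | [a]bbbcb_   read a → write c, move R, go to P
P | c[b]bbcb_   read b → write a, move R, go to P
P | ca[b]bcb_   read b → write a, move R, go to P
P | caa[b]cb_   read b → write a, move R, go to P
P | caaa[c]b_   read c → write a, move L, go to Q
Q | caa[a]ab_   read a → write c, move L, go to P
P | ca[a]cab_   read a → write c, move R, go to P
P | cac[c]ab_   read c → write a, move L, go to Q
Q | ca[c]aab_   read c → write a, move L, go to R
R | c[a]aaab_   read a → write c, move R, go to P
P | cc[a]aab_   read a → write c, move R, go to P
P | ccc[a]ab_   read a → write c, move R, go to P
P | cccc[a]b_   read a → write c, move R, go to P
P | ccccc[b]_   read b → write a, move R, go to P
P | ccccca[_]   read _ → write a, move L, go to H
H | ccccc[a]a
At halt the head is at cell 5.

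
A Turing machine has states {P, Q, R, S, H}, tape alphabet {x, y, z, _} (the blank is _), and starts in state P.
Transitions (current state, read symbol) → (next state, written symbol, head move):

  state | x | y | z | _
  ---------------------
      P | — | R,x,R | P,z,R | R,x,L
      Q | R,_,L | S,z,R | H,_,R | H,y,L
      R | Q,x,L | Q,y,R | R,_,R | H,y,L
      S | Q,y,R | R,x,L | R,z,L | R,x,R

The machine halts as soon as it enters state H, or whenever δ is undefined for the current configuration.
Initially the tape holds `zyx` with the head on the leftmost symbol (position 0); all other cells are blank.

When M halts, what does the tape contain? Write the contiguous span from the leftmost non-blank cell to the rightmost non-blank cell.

state=P head=0 tape=[z]yx   (P,z)→(P,z,R)
state=P head=1 tape=z[y]x   (P,y)→(R,x,R)
state=R head=2 tape=zx[x]   (R,x)→(Q,x,L)
state=Q head=1 tape=z[x]x   (Q,x)→(R,_,L)
state=R head=0 tape=[z]_x   (R,z)→(R,_,R)
state=R head=1 tape=_[_]x   (R,_)→(H,y,L)
state=H head=0 tape=[_]yx
The non-blank tape span at halt is yx.

yx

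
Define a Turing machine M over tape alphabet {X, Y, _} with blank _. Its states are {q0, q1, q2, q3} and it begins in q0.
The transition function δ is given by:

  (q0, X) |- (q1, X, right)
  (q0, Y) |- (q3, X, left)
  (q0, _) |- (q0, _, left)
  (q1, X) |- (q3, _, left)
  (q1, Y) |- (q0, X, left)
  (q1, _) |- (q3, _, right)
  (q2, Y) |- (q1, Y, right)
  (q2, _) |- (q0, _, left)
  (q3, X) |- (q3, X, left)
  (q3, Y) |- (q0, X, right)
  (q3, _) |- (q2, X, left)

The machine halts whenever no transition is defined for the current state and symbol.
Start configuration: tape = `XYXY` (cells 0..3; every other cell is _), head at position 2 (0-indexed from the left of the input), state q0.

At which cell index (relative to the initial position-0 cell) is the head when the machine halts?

q0 | XY[X]Y_   read X → write X, move right, go to q1
q1 | XYX[Y]_   read Y → write X, move left, go to q0
q0 | XY[X]X_   read X → write X, move right, go to q1
q1 | XYX[X]_   read X → write _, move left, go to q3
q3 | XY[X]__   read X → write X, move left, go to q3
q3 | X[Y]X__   read Y → write X, move right, go to q0
q0 | XX[X]__   read X → write X, move right, go to q1
q1 | XXX[_]_   read _ → write _, move right, go to q3
q3 | XXX_[_]   read _ → write X, move left, go to q2
q2 | XXX[_]X   read _ → write _, move left, go to q0
q0 | XX[X]_X   read X → write X, move right, go to q1
q1 | XXX[_]X   read _ → write _, move right, go to q3
q3 | XXX_[X]   read X → write X, move left, go to q3
q3 | XXX[_]X   read _ → write X, move left, go to q2
q2 | XX[X]XX
At halt the head is at cell 2.

2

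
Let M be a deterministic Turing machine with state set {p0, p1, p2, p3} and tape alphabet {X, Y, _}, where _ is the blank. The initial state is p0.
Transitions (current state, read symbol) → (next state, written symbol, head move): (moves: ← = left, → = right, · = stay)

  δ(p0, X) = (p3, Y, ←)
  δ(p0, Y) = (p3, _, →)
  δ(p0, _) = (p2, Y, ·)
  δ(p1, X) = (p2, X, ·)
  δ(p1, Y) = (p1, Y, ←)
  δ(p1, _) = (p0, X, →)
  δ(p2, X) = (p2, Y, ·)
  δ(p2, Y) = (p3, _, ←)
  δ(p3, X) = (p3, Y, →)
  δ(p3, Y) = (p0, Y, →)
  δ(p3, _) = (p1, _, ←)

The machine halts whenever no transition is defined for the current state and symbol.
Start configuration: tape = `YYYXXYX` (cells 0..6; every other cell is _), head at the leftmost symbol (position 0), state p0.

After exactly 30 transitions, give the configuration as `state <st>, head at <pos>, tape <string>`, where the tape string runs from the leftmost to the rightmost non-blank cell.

p0 | [Y]YYXXYX_   read Y → write _, move →, go to p3
p3 | _[Y]YXXYX_   read Y → write Y, move →, go to p0
p0 | _Y[Y]XXYX_   read Y → write _, move →, go to p3
p3 | _Y_[X]XYX_   read X → write Y, move →, go to p3
p3 | _Y_Y[X]YX_   read X → write Y, move →, go to p3
p3 | _Y_YY[Y]X_   read Y → write Y, move →, go to p0
p0 | _Y_YYY[X]_   read X → write Y, move ←, go to p3
p3 | _Y_YY[Y]Y_   read Y → write Y, move →, go to p0
p0 | _Y_YYY[Y]_   read Y → write _, move →, go to p3
p3 | _Y_YYY_[_]   read _ → write _, move ←, go to p1
p1 | _Y_YYY[_]_   read _ → write X, move →, go to p0
p0 | _Y_YYYX[_]   read _ → write Y, move ·, go to p2
p2 | _Y_YYYX[Y]   read Y → write _, move ←, go to p3
p3 | _Y_YYY[X]_   read X → write Y, move →, go to p3
p3 | _Y_YYYY[_]   read _ → write _, move ←, go to p1
p1 | _Y_YYY[Y]_   read Y → write Y, move ←, go to p1
p1 | _Y_YY[Y]Y_   read Y → write Y, move ←, go to p1
p1 | _Y_Y[Y]YY_   read Y → write Y, move ←, go to p1
p1 | _Y_[Y]YYY_   read Y → write Y, move ←, go to p1
p1 | _Y[_]YYYY_   read _ → write X, move →, go to p0
p0 | _YX[Y]YYY_   read Y → write _, move →, go to p3
p3 | _YX_[Y]YY_   read Y → write Y, move →, go to p0
p0 | _YX_Y[Y]Y_   read Y → write _, move →, go to p3
p3 | _YX_Y_[Y]_   read Y → write Y, move →, go to p0
p0 | _YX_Y_Y[_]   read _ → write Y, move ·, go to p2
p2 | _YX_Y_Y[Y]   read Y → write _, move ←, go to p3
p3 | _YX_Y_[Y]_   read Y → write Y, move →, go to p0
p0 | _YX_Y_Y[_]   read _ → write Y, move ·, go to p2
p2 | _YX_Y_Y[Y]   read Y → write _, move ←, go to p3
p3 | _YX_Y_[Y]_   read Y → write Y, move →, go to p0
p0 | _YX_Y_Y[_]
After 30 steps: state p0, head at 7, tape YX_Y_Y.

state p0, head at 7, tape YX_Y_Y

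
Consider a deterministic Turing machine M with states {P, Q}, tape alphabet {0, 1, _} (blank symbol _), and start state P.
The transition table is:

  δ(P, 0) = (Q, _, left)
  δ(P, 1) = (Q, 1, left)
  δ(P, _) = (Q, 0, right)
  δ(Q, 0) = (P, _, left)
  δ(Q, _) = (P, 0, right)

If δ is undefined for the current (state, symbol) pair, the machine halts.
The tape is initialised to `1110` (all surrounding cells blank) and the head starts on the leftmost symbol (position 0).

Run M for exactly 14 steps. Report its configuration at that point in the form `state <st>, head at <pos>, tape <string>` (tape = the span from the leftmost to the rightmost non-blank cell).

P | ___[1]110   read 1 → write 1, move left, go to Q
Q | __[_]1110   read _ → write 0, move right, go to P
P | __0[1]110   read 1 → write 1, move left, go to Q
Q | __[0]1110   read 0 → write _, move left, go to P
P | _[_]_1110   read _ → write 0, move right, go to Q
Q | _0[_]1110   read _ → write 0, move right, go to P
P | _00[1]110   read 1 → write 1, move left, go to Q
Q | _0[0]1110   read 0 → write _, move left, go to P
P | _[0]_1110   read 0 → write _, move left, go to Q
Q | [_]__1110   read _ → write 0, move right, go to P
P | 0[_]_1110   read _ → write 0, move right, go to Q
Q | 00[_]1110   read _ → write 0, move right, go to P
P | 000[1]110   read 1 → write 1, move left, go to Q
Q | 00[0]1110   read 0 → write _, move left, go to P
P | 0[0]_1110
After 14 steps: state P, head at -2, tape 00_1110.

state P, head at -2, tape 00_1110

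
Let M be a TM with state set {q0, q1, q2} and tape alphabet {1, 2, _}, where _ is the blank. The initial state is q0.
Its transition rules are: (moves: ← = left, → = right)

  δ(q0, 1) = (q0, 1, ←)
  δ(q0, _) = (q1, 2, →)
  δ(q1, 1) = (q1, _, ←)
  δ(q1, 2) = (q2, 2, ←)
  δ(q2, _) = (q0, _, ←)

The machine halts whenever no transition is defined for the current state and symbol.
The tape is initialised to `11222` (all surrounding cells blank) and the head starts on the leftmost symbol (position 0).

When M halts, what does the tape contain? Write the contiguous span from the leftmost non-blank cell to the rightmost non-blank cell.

2_2_1222

q0 | ___[1]1222   read 1 → write 1, move ←, go to q0
q0 | __[_]11222   read _ → write 2, move →, go to q1
q1 | __2[1]1222   read 1 → write _, move ←, go to q1
q1 | __[2]_1222   read 2 → write 2, move ←, go to q2
q2 | _[_]2_1222   read _ → write _, move ←, go to q0
q0 | [_]_2_1222   read _ → write 2, move →, go to q1
q1 | 2[_]2_1222
The non-blank tape span at halt is 2_2_1222.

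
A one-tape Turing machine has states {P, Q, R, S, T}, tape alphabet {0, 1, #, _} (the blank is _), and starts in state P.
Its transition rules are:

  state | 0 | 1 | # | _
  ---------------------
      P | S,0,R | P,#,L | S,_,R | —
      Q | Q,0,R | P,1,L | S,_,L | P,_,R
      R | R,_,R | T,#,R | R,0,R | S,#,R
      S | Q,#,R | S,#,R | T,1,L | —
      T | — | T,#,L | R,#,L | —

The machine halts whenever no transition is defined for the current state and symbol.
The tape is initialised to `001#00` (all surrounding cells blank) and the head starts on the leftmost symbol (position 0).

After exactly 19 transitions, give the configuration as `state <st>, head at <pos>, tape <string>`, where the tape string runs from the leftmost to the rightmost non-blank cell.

state R, head at 5, tape 00_0

P | [0]01#00   read 0 → write 0, move R, go to S
S | 0[0]1#00   read 0 → write #, move R, go to Q
Q | 0#[1]#00   read 1 → write 1, move L, go to P
P | 0[#]1#00   read # → write _, move R, go to S
S | 0_[1]#00   read 1 → write #, move R, go to S
S | 0_#[#]00   read # → write 1, move L, go to T
T | 0_[#]100   read # → write #, move L, go to R
R | 0[_]#100   read _ → write #, move R, go to S
S | 0#[#]100   read # → write 1, move L, go to T
T | 0[#]1100   read # → write #, move L, go to R
R | [0]#1100   read 0 → write _, move R, go to R
R | _[#]1100   read # → write 0, move R, go to R
R | _0[1]100   read 1 → write #, move R, go to T
T | _0#[1]00   read 1 → write #, move L, go to T
T | _0[#]#00   read # → write #, move L, go to R
R | _[0]##00   read 0 → write _, move R, go to R
R | __[#]#00   read # → write 0, move R, go to R
R | __0[#]00   read # → write 0, move R, go to R
R | __00[0]0   read 0 → write _, move R, go to R
R | __00_[0]
After 19 steps: state R, head at 5, tape 00_0.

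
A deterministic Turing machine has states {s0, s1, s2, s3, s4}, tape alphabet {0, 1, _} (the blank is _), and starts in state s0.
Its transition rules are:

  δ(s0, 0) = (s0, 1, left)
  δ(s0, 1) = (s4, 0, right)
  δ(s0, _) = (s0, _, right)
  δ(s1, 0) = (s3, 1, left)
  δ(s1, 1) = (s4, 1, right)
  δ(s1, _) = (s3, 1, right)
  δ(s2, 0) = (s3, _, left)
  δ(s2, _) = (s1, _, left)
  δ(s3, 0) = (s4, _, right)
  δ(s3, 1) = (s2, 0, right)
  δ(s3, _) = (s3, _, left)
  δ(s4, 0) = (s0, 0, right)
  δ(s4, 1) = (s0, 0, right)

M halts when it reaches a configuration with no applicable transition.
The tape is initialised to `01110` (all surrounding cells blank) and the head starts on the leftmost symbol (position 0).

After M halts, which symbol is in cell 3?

s0 | _[0]1110_   read 0 → write 1, move left, go to s0
s0 | [_]11110_   read _ → write _, move right, go to s0
s0 | _[1]1110_   read 1 → write 0, move right, go to s4
s4 | _0[1]110_   read 1 → write 0, move right, go to s0
s0 | _00[1]10_   read 1 → write 0, move right, go to s4
s4 | _000[1]0_   read 1 → write 0, move right, go to s0
s0 | _0000[0]_   read 0 → write 1, move left, go to s0
s0 | _000[0]1_   read 0 → write 1, move left, go to s0
s0 | _00[0]11_   read 0 → write 1, move left, go to s0
s0 | _0[0]111_   read 0 → write 1, move left, go to s0
s0 | _[0]1111_   read 0 → write 1, move left, go to s0
s0 | [_]11111_   read _ → write _, move right, go to s0
s0 | _[1]1111_   read 1 → write 0, move right, go to s4
s4 | _0[1]111_   read 1 → write 0, move right, go to s0
s0 | _00[1]11_   read 1 → write 0, move right, go to s4
s4 | _000[1]1_   read 1 → write 0, move right, go to s0
s0 | _0000[1]_   read 1 → write 0, move right, go to s4
s4 | _00000[_]
Cell 3 holds 0 when M halts.

0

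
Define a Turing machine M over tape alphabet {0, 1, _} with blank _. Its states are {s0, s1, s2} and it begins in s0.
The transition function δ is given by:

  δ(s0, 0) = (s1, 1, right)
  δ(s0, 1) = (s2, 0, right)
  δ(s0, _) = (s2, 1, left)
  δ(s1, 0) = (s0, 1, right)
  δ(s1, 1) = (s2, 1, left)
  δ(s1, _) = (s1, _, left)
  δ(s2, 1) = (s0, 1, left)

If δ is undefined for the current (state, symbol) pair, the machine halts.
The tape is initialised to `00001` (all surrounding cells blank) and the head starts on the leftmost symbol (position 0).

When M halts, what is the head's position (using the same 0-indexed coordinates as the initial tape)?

s0 | [0]0001_   read 0 → write 1, move right, go to s1
s1 | 1[0]001_   read 0 → write 1, move right, go to s0
s0 | 11[0]01_   read 0 → write 1, move right, go to s1
s1 | 111[0]1_   read 0 → write 1, move right, go to s0
s0 | 1111[1]_   read 1 → write 0, move right, go to s2
s2 | 11110[_]
At halt the head is at cell 5.

5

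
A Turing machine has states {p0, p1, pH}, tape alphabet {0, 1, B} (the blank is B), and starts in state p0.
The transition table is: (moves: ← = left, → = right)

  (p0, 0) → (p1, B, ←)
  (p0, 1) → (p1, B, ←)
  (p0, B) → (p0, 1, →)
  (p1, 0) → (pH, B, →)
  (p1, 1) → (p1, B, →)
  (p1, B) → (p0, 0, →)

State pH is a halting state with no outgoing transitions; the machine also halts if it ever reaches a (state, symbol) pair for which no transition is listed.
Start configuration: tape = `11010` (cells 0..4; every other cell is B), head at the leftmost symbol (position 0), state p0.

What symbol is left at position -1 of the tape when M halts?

0

state=p0 head=0 tape=B[1]1010   (p0,1)→(p1,B,←)
state=p1 head=-1 tape=[B]B1010   (p1,B)→(p0,0,→)
state=p0 head=0 tape=0[B]1010   (p0,B)→(p0,1,→)
state=p0 head=1 tape=01[1]010   (p0,1)→(p1,B,←)
state=p1 head=0 tape=0[1]B010   (p1,1)→(p1,B,→)
state=p1 head=1 tape=0B[B]010   (p1,B)→(p0,0,→)
state=p0 head=2 tape=0B0[0]10   (p0,0)→(p1,B,←)
state=p1 head=1 tape=0B[0]B10   (p1,0)→(pH,B,→)
state=pH head=2 tape=0BB[B]10
Cell -1 holds 0 when M halts.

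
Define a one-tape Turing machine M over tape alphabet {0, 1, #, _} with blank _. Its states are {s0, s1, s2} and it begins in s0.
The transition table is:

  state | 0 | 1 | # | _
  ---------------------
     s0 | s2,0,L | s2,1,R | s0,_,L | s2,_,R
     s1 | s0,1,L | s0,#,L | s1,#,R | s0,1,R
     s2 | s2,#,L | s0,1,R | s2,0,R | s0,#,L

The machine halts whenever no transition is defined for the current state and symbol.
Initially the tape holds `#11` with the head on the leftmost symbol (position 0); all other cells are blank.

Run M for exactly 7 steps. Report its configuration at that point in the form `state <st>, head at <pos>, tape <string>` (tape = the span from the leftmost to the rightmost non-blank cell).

state s2, head at 3, tape 011

s0 | _[#]11_   read # → write _, move L, go to s0
s0 | [_]_11_   read _ → write _, move R, go to s2
s2 | _[_]11_   read _ → write #, move L, go to s0
s0 | [_]#11_   read _ → write _, move R, go to s2
s2 | _[#]11_   read # → write 0, move R, go to s2
s2 | _0[1]1_   read 1 → write 1, move R, go to s0
s0 | _01[1]_   read 1 → write 1, move R, go to s2
s2 | _011[_]
After 7 steps: state s2, head at 3, tape 011.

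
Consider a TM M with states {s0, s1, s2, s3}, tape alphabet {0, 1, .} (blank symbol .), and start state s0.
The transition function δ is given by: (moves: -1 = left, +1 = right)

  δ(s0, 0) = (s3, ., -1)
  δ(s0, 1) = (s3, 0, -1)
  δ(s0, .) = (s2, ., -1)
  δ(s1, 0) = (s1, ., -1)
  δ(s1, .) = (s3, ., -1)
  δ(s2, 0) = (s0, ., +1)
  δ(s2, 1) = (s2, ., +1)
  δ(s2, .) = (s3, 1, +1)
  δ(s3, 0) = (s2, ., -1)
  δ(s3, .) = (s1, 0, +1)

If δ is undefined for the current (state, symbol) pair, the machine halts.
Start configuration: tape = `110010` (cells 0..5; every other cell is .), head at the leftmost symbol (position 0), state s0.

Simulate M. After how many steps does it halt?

s0 | ....[1]10010   read 1 → write 0, move -1, go to s3
s3 | ...[.]010010   read . → write 0, move +1, go to s1
s1 | ...0[0]10010   read 0 → write ., move -1, go to s1
s1 | ...[0].10010   read 0 → write ., move -1, go to s1
s1 | ..[.]..10010   read . → write ., move -1, go to s3
s3 | .[.]...10010   read . → write 0, move +1, go to s1
s1 | .0[.]..10010   read . → write ., move -1, go to s3
s3 | .[0]...10010   read 0 → write ., move -1, go to s2
s2 | [.]....10010   read . → write 1, move +1, go to s3
s3 | 1[.]...10010   read . → write 0, move +1, go to s1
s1 | 10[.]..10010   read . → write ., move -1, go to s3
s3 | 1[0]...10010   read 0 → write ., move -1, go to s2
s2 | [1]....10010   read 1 → write ., move +1, go to s2
s2 | .[.]...10010   read . → write 1, move +1, go to s3
s3 | .1[.]..10010   read . → write 0, move +1, go to s1
s1 | .10[.].10010   read . → write ., move -1, go to s3
s3 | .1[0]..10010   read 0 → write ., move -1, go to s2
s2 | .[1]...10010   read 1 → write ., move +1, go to s2
s2 | ..[.]..10010   read . → write 1, move +1, go to s3
s3 | ..1[.].10010   read . → write 0, move +1, go to s1
s1 | ..10[.]10010   read . → write ., move -1, go to s3
s3 | ..1[0].10010   read 0 → write ., move -1, go to s2
s2 | ..[1]..10010   read 1 → write ., move +1, go to s2
s2 | ...[.].10010   read . → write 1, move +1, go to s3
s3 | ...1[.]10010   read . → write 0, move +1, go to s1
s1 | ...10[1]0010
M halts after 25 transitions.

25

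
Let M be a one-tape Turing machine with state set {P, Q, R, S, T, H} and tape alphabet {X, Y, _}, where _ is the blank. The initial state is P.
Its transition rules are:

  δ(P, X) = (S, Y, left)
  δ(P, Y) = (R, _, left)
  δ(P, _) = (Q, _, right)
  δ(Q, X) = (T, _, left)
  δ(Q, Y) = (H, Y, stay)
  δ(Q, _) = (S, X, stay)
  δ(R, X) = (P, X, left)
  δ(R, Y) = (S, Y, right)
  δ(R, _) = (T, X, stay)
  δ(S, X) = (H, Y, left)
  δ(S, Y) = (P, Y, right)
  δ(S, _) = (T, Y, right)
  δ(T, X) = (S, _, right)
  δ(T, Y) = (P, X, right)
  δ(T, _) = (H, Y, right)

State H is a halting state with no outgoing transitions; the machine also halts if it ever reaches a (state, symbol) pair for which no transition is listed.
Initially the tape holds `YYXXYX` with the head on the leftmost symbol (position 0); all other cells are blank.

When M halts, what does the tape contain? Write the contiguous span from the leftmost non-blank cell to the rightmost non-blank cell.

P | _[Y]YXXYX   read Y → write _, move left, go to R
R | [_]_YXXYX   read _ → write X, move stay, go to T
T | [X]_YXXYX   read X → write _, move right, go to S
S | _[_]YXXYX   read _ → write Y, move right, go to T
T | _Y[Y]XXYX   read Y → write X, move right, go to P
P | _YX[X]XYX   read X → write Y, move left, go to S
S | _Y[X]YXYX   read X → write Y, move left, go to H
H | _[Y]YYXYX
The non-blank tape span at halt is YYYXYX.

YYYXYX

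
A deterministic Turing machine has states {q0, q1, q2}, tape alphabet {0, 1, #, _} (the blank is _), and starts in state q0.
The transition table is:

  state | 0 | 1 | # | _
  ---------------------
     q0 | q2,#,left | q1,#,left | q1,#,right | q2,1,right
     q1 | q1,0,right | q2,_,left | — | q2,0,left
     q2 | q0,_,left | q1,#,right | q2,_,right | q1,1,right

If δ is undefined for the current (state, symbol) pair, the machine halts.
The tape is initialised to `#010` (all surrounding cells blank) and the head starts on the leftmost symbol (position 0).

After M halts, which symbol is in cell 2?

state=q0 head=0 tape=[#]010__   (q0,#)→(q1,#,right)
state=q1 head=1 tape=#[0]10__   (q1,0)→(q1,0,right)
state=q1 head=2 tape=#0[1]0__   (q1,1)→(q2,_,left)
state=q2 head=1 tape=#[0]_0__   (q2,0)→(q0,_,left)
state=q0 head=0 tape=[#]__0__   (q0,#)→(q1,#,right)
state=q1 head=1 tape=#[_]_0__   (q1,_)→(q2,0,left)
state=q2 head=0 tape=[#]0_0__   (q2,#)→(q2,_,right)
state=q2 head=1 tape=_[0]_0__   (q2,0)→(q0,_,left)
state=q0 head=0 tape=[_]__0__   (q0,_)→(q2,1,right)
state=q2 head=1 tape=1[_]_0__   (q2,_)→(q1,1,right)
state=q1 head=2 tape=11[_]0__   (q1,_)→(q2,0,left)
state=q2 head=1 tape=1[1]00__   (q2,1)→(q1,#,right)
state=q1 head=2 tape=1#[0]0__   (q1,0)→(q1,0,right)
state=q1 head=3 tape=1#0[0]__   (q1,0)→(q1,0,right)
state=q1 head=4 tape=1#00[_]_   (q1,_)→(q2,0,left)
state=q2 head=3 tape=1#0[0]0_   (q2,0)→(q0,_,left)
state=q0 head=2 tape=1#[0]_0_   (q0,0)→(q2,#,left)
state=q2 head=1 tape=1[#]#_0_   (q2,#)→(q2,_,right)
state=q2 head=2 tape=1_[#]_0_   (q2,#)→(q2,_,right)
state=q2 head=3 tape=1__[_]0_   (q2,_)→(q1,1,right)
state=q1 head=4 tape=1__1[0]_   (q1,0)→(q1,0,right)
state=q1 head=5 tape=1__10[_]   (q1,_)→(q2,0,left)
state=q2 head=4 tape=1__1[0]0   (q2,0)→(q0,_,left)
state=q0 head=3 tape=1__[1]_0   (q0,1)→(q1,#,left)
state=q1 head=2 tape=1_[_]#_0   (q1,_)→(q2,0,left)
state=q2 head=1 tape=1[_]0#_0   (q2,_)→(q1,1,right)
state=q1 head=2 tape=11[0]#_0   (q1,0)→(q1,0,right)
state=q1 head=3 tape=110[#]_0
Cell 2 holds 0 when M halts.

0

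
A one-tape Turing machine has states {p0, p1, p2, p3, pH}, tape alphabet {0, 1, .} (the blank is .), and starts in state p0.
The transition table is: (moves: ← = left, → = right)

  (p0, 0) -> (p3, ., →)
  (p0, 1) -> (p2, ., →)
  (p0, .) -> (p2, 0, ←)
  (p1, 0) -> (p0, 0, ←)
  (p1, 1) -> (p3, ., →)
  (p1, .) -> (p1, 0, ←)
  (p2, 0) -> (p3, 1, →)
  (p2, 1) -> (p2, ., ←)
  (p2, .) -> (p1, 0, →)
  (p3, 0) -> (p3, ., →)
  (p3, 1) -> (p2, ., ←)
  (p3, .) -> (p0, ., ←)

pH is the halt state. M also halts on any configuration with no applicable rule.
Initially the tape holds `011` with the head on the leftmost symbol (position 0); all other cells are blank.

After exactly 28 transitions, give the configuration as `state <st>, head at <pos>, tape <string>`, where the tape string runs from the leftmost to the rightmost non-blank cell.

state p3, head at 2, tape 0

p0 | ..[0]11.   read 0 → write ., move →, go to p3
p3 | ...[1]1.   read 1 → write ., move ←, go to p2
p2 | ..[.].1.   read . → write 0, move →, go to p1
p1 | ..0[.]1.   read . → write 0, move ←, go to p1
p1 | ..[0]01.   read 0 → write 0, move ←, go to p0
p0 | .[.]001.   read . → write 0, move ←, go to p2
p2 | [.]0001.   read . → write 0, move →, go to p1
p1 | 0[0]001.   read 0 → write 0, move ←, go to p0
p0 | [0]0001.   read 0 → write ., move →, go to p3
p3 | .[0]001.   read 0 → write ., move →, go to p3
p3 | ..[0]01.   read 0 → write ., move →, go to p3
p3 | ...[0]1.   read 0 → write ., move →, go to p3
p3 | ....[1].   read 1 → write ., move ←, go to p2
p2 | ...[.]..   read . → write 0, move →, go to p1
p1 | ...0[.].   read . → write 0, move ←, go to p1
p1 | ...[0]0.   read 0 → write 0, move ←, go to p0
p0 | ..[.]00.   read . → write 0, move ←, go to p2
p2 | .[.]000.   read . → write 0, move →, go to p1
p1 | .0[0]00.   read 0 → write 0, move ←, go to p0
p0 | .[0]000.   read 0 → write ., move →, go to p3
p3 | ..[0]00.   read 0 → write ., move →, go to p3
p3 | ...[0]0.   read 0 → write ., move →, go to p3
p3 | ....[0].   read 0 → write ., move →, go to p3
p3 | .....[.]   read . → write ., move ←, go to p0
p0 | ....[.].   read . → write 0, move ←, go to p2
p2 | ...[.]0.   read . → write 0, move →, go to p1
p1 | ...0[0].   read 0 → write 0, move ←, go to p0
p0 | ...[0]0.   read 0 → write ., move →, go to p3
p3 | ....[0].
After 28 steps: state p3, head at 2, tape 0.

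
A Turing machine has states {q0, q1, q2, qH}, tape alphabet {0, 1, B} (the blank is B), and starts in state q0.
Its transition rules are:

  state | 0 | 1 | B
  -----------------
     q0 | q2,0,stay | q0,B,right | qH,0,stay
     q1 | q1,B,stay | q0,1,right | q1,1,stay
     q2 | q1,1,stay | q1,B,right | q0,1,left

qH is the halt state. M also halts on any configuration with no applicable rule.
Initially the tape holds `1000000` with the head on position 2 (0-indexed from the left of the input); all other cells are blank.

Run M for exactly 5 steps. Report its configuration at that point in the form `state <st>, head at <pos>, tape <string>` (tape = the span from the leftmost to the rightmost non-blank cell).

state=q0 head=2 tape=10[0]0000   (q0,0)→(q2,0,stay)
state=q2 head=2 tape=10[0]0000   (q2,0)→(q1,1,stay)
state=q1 head=2 tape=10[1]0000   (q1,1)→(q0,1,right)
state=q0 head=3 tape=101[0]000   (q0,0)→(q2,0,stay)
state=q2 head=3 tape=101[0]000   (q2,0)→(q1,1,stay)
state=q1 head=3 tape=101[1]000
After 5 steps: state q1, head at 3, tape 1011000.

state q1, head at 3, tape 1011000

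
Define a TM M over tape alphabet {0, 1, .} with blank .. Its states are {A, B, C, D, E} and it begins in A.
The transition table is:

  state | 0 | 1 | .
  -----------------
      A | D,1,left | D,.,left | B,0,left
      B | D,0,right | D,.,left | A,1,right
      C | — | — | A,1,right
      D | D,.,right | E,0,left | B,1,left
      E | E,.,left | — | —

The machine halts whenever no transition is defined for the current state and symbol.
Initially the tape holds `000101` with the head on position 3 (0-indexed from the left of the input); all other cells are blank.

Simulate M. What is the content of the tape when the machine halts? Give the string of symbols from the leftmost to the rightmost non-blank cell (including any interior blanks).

0.01

state=A head=3 tape=.000[1]01   (A,1)→(D,.,left)
state=D head=2 tape=.00[0].01   (D,0)→(D,.,right)
state=D head=3 tape=.00.[.]01   (D,.)→(B,1,left)
state=B head=2 tape=.00[.]101   (B,.)→(A,1,right)
state=A head=3 tape=.001[1]01   (A,1)→(D,.,left)
state=D head=2 tape=.00[1].01   (D,1)→(E,0,left)
state=E head=1 tape=.0[0]0.01   (E,0)→(E,.,left)
state=E head=0 tape=.[0].0.01   (E,0)→(E,.,left)
state=E head=-1 tape=[.]..0.01
The non-blank tape span at halt is 0.01.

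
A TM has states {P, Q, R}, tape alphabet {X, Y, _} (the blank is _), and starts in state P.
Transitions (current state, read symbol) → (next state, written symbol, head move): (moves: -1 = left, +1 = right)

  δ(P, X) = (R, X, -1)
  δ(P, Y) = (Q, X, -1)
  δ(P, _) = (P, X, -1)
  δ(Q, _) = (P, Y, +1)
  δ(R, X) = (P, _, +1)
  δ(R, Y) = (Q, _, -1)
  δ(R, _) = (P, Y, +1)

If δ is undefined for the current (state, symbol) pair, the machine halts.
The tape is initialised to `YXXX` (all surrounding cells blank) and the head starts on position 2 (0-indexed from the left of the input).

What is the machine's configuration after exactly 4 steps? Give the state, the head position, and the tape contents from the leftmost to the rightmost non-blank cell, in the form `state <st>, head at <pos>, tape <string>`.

state P, head at 2, tape YYXX

P | YX[X]X   read X → write X, move -1, go to R
R | Y[X]XX   read X → write _, move +1, go to P
P | Y_[X]X   read X → write X, move -1, go to R
R | Y[_]XX   read _ → write Y, move +1, go to P
P | YY[X]X
After 4 steps: state P, head at 2, tape YYXX.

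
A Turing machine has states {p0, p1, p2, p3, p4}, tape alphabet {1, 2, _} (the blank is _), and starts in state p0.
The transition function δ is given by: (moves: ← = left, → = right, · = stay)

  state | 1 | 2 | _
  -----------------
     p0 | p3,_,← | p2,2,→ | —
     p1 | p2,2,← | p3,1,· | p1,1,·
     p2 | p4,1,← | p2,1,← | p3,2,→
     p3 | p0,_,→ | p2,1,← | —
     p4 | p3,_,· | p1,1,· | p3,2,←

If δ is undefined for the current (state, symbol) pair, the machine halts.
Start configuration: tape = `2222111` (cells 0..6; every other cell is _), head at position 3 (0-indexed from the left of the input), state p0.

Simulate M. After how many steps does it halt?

state=p0 head=3 tape=_222[2]111   (p0,2)→(p2,2,→)
state=p2 head=4 tape=_2222[1]11   (p2,1)→(p4,1,←)
state=p4 head=3 tape=_222[2]111   (p4,2)→(p1,1,·)
state=p1 head=3 tape=_222[1]111   (p1,1)→(p2,2,←)
state=p2 head=2 tape=_22[2]2111   (p2,2)→(p2,1,←)
state=p2 head=1 tape=_2[2]12111   (p2,2)→(p2,1,←)
state=p2 head=0 tape=_[2]112111   (p2,2)→(p2,1,←)
state=p2 head=-1 tape=[_]1112111   (p2,_)→(p3,2,→)
state=p3 head=0 tape=2[1]112111   (p3,1)→(p0,_,→)
state=p0 head=1 tape=2_[1]12111   (p0,1)→(p3,_,←)
state=p3 head=0 tape=2[_]_12111
M halts after 10 transitions.

10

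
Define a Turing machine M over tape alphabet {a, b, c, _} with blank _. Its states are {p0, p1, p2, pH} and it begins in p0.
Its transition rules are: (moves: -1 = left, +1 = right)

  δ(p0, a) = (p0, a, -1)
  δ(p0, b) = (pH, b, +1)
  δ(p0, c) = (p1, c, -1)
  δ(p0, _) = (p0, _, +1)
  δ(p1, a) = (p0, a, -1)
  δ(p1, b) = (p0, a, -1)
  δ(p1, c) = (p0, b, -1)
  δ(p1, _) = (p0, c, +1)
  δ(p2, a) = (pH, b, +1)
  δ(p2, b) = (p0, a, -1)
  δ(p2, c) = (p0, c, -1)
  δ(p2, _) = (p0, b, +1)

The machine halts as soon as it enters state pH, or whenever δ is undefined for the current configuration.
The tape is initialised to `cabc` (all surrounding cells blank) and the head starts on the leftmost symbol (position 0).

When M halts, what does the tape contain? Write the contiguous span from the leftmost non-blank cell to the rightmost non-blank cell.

state=p0 head=0 tape=__[c]abc   (p0,c)→(p1,c,-1)
state=p1 head=-1 tape=_[_]cabc   (p1,_)→(p0,c,+1)
state=p0 head=0 tape=_c[c]abc   (p0,c)→(p1,c,-1)
state=p1 head=-1 tape=_[c]cabc   (p1,c)→(p0,b,-1)
state=p0 head=-2 tape=[_]bcabc   (p0,_)→(p0,_,+1)
state=p0 head=-1 tape=_[b]cabc   (p0,b)→(pH,b,+1)
state=pH head=0 tape=_b[c]abc
The non-blank tape span at halt is bcabc.

bcabc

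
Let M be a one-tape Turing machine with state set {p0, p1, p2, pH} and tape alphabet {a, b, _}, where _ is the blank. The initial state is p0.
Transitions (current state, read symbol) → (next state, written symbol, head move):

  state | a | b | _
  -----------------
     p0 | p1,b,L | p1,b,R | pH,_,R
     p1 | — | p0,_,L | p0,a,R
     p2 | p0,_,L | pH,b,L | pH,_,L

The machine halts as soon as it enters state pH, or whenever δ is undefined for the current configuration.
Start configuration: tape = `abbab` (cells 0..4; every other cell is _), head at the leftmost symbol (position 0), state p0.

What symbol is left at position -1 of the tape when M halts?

state=p0 head=0 tape=_[a]bbab   (p0,a)→(p1,b,L)
state=p1 head=-1 tape=[_]bbbab   (p1,_)→(p0,a,R)
state=p0 head=0 tape=a[b]bbab   (p0,b)→(p1,b,R)
state=p1 head=1 tape=ab[b]bab   (p1,b)→(p0,_,L)
state=p0 head=0 tape=a[b]_bab   (p0,b)→(p1,b,R)
state=p1 head=1 tape=ab[_]bab   (p1,_)→(p0,a,R)
state=p0 head=2 tape=aba[b]ab   (p0,b)→(p1,b,R)
state=p1 head=3 tape=abab[a]b
Cell -1 holds a when M halts.

a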